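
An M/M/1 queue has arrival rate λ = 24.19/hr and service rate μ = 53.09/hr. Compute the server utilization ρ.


ρ = λ/μ = 24.19/53.09 = 0.4556

Final: 0.4556


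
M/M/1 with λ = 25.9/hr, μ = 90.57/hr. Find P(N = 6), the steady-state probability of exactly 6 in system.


ρ = 25.9/90.57 = 0.2860
P_n = (1−ρ)·ρ^n = (1 − 0.2860)·0.2860^6 = 0.7140·0.0005469 = 0.0003905

Final: 0.0003905


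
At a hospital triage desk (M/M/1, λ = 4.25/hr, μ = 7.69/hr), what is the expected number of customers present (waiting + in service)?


ρ = λ/μ = 4.25/7.69 = 0.5527
L = ρ/(1−ρ) = 0.5527/(1 − 0.5527) = 0.5527/0.4473 = 1.2355

Final: 1.2355


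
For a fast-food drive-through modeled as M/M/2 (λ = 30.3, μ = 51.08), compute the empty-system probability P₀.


a = λ/μ = 30.3/51.08 = 0.5932; ρ = a/c = 0.2966
Σ_{k=0}^{1} a^k/k! (terms k=0..1) = 1.00000 + 0.59319 = 1.59319
Tail: a^2/(2!(1−ρ)) = 0.35187/(2·0.7034) = 0.25012
P₀ = 1/(1.59319 + 0.25012) = 1/1.84331 = 0.542503

Final: 0.542503


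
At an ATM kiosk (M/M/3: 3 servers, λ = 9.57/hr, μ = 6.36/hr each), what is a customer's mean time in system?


a = 1.5047; ρ = 0.5016; P₀ = 0.209379
Lq = P₀·a^c·ρ/(c!(1−ρ)²) = 0.24004
Wq = Lq/λ = 0.24004/9.57 = 0.02508 hr
W = Wq + 1/μ = 0.02508 + 0.15723 = 0.18231 hr

Final: 0.18231 hr


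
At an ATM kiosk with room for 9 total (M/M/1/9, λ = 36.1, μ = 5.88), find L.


ρ = 36.1/5.88 = 6.1395
L = ρ[1 − (K+1)ρ^K + Kρ^(K+1)] / [(1−ρ)(1−ρ^(K+1))]
Numerator: 6.1395·(1 − 10·12392784.063866 + 9·76084949.779857) = 3443232172.197274
Denominator: (-5.1395)·(-76084948.779857) = 391035229.953619
L = 3443232172.197274/391035229.953619 = 8.8054

Final: 8.8054


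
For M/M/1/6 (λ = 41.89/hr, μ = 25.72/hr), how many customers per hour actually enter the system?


ρ = 1.6287; P_K = (1−ρ)ρ^6/(1−ρ^7) = 0.399141
λ_eff = λ(1 − P_K) = 41.89·(1 − 0.399141) = 41.89·0.600859 = 25.1700 /hr

Final: 25.1700 /hr


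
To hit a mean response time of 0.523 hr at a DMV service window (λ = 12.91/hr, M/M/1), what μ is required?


W = 1/(μ−λ) ⇒ μ − λ = 1/W = 1/0.523 = 1.9120
μ = λ + 1/W = 12.91 + 1.9120 = 14.8220 per hr

Final: 14.8220 /hr


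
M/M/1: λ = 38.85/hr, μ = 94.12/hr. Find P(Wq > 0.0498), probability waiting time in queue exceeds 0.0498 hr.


ρ = 38.85/94.12 = 0.4128
P(Wq > t) = ρ·e^{−(μ−λ)t} = 0.4128·e^{−2.7524}
= 0.4128·0.063772 = 0.026323

Final: 0.026323


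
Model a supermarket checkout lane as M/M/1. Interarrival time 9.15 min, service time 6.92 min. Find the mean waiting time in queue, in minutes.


λ = 60/9.15 = 6.5574 /hr
μ = 60/6.92 = 8.6705 /hr
ρ = λ/μ = 6.5574/8.6705 = 0.7563
Wq = ρ/(μ−λ) = 0.7563/(8.6705−6.5574) = 0.35790 hr
In minutes: 0.35790·60 = 21.474 min

Final: 21.474 min


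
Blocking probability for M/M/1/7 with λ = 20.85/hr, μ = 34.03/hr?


ρ = λ/μ = 20.85/34.03 = 0.6127
P_K = (1−ρ)ρ^K/(1−ρ^(K+1)) = (0.3873·0.032412)/(1 − 0.019859)
= 0.012553/0.980141 = 0.012808

Final: 0.012808


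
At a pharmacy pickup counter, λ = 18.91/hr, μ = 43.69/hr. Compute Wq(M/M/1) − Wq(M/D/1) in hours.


ρ = 18.91/43.69 = 0.4328
Wq(M/M/1) = ρ/(μ−λ) = 0.4328/24.78 = 0.01747 hr
Wq(M/D/1) = ρ/(2(μ−λ)) = 0.008733 hr
Savings = 0.01747 − 0.008733 = 0.008733 hr

Final: 0.008733 hr


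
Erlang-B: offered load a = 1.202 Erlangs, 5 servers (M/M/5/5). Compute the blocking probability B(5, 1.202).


B(c,a) = (a^c/c!) / Σ_{k=0}^{c} a^k/k!
a^5/5! = 0.020909
Σ terms (k=0..5): 1.00000 + 1.20200 + 0.72240 + 0.28944 + 0.08698 + 0.02091 = 3.321731
B = 0.020909/3.321731 = 0.006295

Final: 0.006295


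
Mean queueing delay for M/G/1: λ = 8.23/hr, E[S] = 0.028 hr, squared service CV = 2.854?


ρ = λ·E[S] = 8.23·0.028 = 0.2304
E[S²] = E[S]²(1+C_s²) = 0.028²·(1+2.854) = 0.003022
Wq = λ·E[S²]/(2(1−ρ)) = 8.23·0.003022/(2·0.7696) = 0.01616 hr

Final: 0.01616 hr


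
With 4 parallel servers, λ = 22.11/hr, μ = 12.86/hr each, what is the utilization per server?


ρ = λ/(cμ) = 22.11/(4·12.86) = 22.11/51.44 = 0.4298

Final: 0.4298


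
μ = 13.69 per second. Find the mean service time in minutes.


Mean service time = 1/μ = 1/13.69 second = 0.07305 second
In minutes: 0.07305 × 0.0166667 = 0.001217 min

Final: 0.001217 min


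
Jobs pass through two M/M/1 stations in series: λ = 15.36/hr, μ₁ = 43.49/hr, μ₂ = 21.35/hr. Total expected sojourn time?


Each node sees arrival rate λ = 15.36/hr (tandem ⇒ throughput preserved).
W₁ = 1/(μ₁−λ) = 1/(43.49−15.36) = 0.03555 hr
W₂ = 1/(μ₂−λ) = 1/(21.35−15.36) = 0.16694 hr
W_total = W₁ + W₂ = 0.03555 + 0.16694 = 0.20249 hr

Final: 0.20249 hr


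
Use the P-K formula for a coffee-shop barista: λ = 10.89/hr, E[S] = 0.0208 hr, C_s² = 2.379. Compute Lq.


ρ = λ·E[S] = 10.89·0.0208 = 0.2265
Lq = ρ²(1+C_s²)/(2(1−ρ)) = 0.05131·(1+2.379)/(2·0.7735)
= 0.05131·3.3790/1.5470 = 0.11207

Final: 0.11207


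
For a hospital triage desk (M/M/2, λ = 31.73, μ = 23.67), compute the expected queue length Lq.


a = λ/μ = 1.3405; ρ = a/2 = 0.6703
P₀ = 0.197420
Lq = P₀·a^c·ρ / (c!·(1−ρ)²) = 0.197420·1.79698·0.6703/(2·0.10873)
= 1.09345

Final: 1.09345


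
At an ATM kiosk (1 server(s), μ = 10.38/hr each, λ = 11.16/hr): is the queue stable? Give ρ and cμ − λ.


Total capacity cμ = 1·10.38 = 10.38/hr
ρ = λ/(cμ) = 11.16/10.38 = 1.0751
Stable ⇔ ρ < 1: NO
Spare capacity = cμ − λ = 10.38 − 11.16 = -0.78/hr

Final: ρ = 1.0751; unstable; margin = -0.78/hr


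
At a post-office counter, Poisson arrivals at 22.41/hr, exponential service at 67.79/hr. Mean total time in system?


W = 1/(μ−λ) = 1/(67.79 − 22.41) = 1/45.38 = 0.02204 hr

Final: 0.02204 hr


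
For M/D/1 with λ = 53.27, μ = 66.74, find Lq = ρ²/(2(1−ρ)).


ρ = 53.27/66.74 = 0.7982
M/D/1: Lq = ρ²/(2(1−ρ)) = 0.6371/(2·0.2018) = 1.57827

Final: 1.57827


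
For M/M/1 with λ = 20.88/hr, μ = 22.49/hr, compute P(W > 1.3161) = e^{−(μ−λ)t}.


W ~ Exponential(μ−λ) for M/M/1.
μ − λ = 22.49 − 20.88 = 1.6100
P(W > t) = e^{−(μ−λ)t} = e^{−2.1189} = 0.120161

Final: 0.120161


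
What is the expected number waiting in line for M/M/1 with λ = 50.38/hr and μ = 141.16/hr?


ρ = 50.38/141.16 = 0.3569
Lq = ρ²/(1−ρ) = 0.1274/0.6431 = 0.1981

Final: 0.1981


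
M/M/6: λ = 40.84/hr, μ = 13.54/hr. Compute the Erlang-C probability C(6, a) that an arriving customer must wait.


a = λ/μ = 3.0162; ρ = a/6 = 0.5027
P₀ = 0.048144 (from M/M/c formula)
C(c,a) = [a^c/(c!(1−ρ))]·P₀ = [753.01290/(720·0.4973)]·0.048144
= 2.10309·0.048144 = 0.101252

Final: 0.101252


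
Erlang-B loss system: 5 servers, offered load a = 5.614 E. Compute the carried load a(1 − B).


B(5,5.614) = 0.332597 (Erlang-B)
Carried load = a(1 − B) = 5.614·(1 − 0.332597) = 5.614·0.667403 = 3.7468 E

Final: 3.7468 Erlangs


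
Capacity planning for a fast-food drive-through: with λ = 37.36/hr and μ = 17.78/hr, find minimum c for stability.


Stability requires cμ > λ ⇔ c > λ/μ.
λ/μ = 37.36/17.78 = 2.1012
Minimum integer c = ⌊2.1012⌋ + 1 = 3
Check: 3·17.78 = 53.34 > 37.36, while 2·17.78 = 35.56 ≤ 37.36

Final: 3 servers


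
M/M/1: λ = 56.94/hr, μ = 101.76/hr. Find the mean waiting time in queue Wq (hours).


ρ = 56.94/101.76 = 0.5596
Wq = ρ/(μ−λ) = 0.5596/(101.76 − 56.94) = 0.5596/44.82 = 0.01248 hr

Final: 0.01248 hr


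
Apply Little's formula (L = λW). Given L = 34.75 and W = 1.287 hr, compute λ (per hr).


λ = L/W = 34.75/1.287 = 27.0008 /hr

Final: 27.0008 /hr


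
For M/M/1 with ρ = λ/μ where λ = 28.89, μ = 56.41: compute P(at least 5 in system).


ρ = 28.89/56.41 = 0.5121
P(N ≥ n) = ρ^n = 0.5121^5 = 0.035234

Final: 0.035234


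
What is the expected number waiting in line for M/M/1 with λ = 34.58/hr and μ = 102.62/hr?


ρ = 34.58/102.62 = 0.3370
Lq = ρ²/(1−ρ) = 0.1135/0.6630 = 0.1713

Final: 0.1713


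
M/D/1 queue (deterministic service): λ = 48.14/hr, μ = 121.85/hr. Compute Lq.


ρ = 48.14/121.85 = 0.3951
M/D/1: Lq = ρ²/(2(1−ρ)) = 0.1561/(2·0.6049) = 0.12901

Final: 0.12901


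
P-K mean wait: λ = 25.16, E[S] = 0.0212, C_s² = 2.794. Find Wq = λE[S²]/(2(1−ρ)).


ρ = λ·E[S] = 25.16·0.0212 = 0.5334
E[S²] = E[S]²(1+C_s²) = 0.0212²·(1+2.794) = 0.001705
Wq = λ·E[S²]/(2(1−ρ)) = 25.16·0.001705/(2·0.4666) = 0.04597 hr

Final: 0.04597 hr


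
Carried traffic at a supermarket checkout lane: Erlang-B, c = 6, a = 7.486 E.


B(6,7.486) = 0.360722 (Erlang-B)
Carried load = a(1 − B) = 7.486·(1 − 0.360722) = 7.486·0.639278 = 4.7856 E

Final: 4.7856 Erlangs


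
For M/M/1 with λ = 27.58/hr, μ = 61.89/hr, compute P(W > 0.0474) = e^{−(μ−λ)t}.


W ~ Exponential(μ−λ) for M/M/1.
μ − λ = 61.89 − 27.58 = 34.3100
P(W > t) = e^{−(μ−λ)t} = e^{−1.6263} = 0.196657

Final: 0.196657


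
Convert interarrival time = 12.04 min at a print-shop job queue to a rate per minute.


λ = 1/(interarrival time) in consistent units.
1 minute = 1 min, so λ = 1/12.04 = 0.08306 per minute

Final: 0.08306 /min


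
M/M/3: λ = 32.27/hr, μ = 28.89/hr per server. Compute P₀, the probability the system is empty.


a = λ/μ = 32.27/28.89 = 1.1170; ρ = a/c = 0.3723
Σ_{k=0}^{2} a^k/k! (terms k=0..2) = 1.00000 + 1.11700 + 0.62384 = 2.74083
Tail: a^3/(3!(1−ρ)) = 1.39365/(6·0.6277) = 0.37006
P₀ = 1/(2.74083 + 0.37006) = 1/3.11090 = 0.321451

Final: 0.321451


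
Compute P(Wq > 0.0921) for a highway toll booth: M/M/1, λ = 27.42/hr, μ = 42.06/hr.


ρ = 27.42/42.06 = 0.6519
P(Wq > t) = ρ·e^{−(μ−λ)t} = 0.6519·e^{−1.3483}
= 0.6519·0.259670 = 0.169286

Final: 0.169286


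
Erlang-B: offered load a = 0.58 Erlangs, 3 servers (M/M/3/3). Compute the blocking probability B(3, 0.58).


B(c,a) = (a^c/c!) / Σ_{k=0}^{c} a^k/k!
a^3/3! = 0.032519
Σ terms (k=0..3): 1.00000 + 0.58000 + 0.16820 + 0.03252 = 1.780719
B = 0.032519/1.780719 = 0.018262

Final: 0.018262


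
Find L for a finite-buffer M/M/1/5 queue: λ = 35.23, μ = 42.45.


ρ = 35.23/42.45 = 0.8299
L = ρ[1 − (K+1)ρ^K + Kρ^(K+1)] / [(1−ρ)(1−ρ^(K+1))]
Numerator: 0.8299·(1 − 6·0.393708 + 5·0.326746) = 0.225304
Denominator: (0.1701)·(0.673254) = 0.114509
L = 0.225304/0.114509 = 1.9676

Final: 1.9676


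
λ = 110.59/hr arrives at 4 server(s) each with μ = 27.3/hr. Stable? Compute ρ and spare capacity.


Total capacity cμ = 4·27.3 = 109.20/hr
ρ = λ/(cμ) = 110.59/109.20 = 1.0127
Stable ⇔ ρ < 1: NO
Spare capacity = cμ − λ = 109.20 − 110.59 = -1.39/hr

Final: ρ = 1.0127; unstable; margin = -1.39/hr


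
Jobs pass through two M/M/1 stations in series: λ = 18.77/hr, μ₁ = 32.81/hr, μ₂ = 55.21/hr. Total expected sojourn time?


Each node sees arrival rate λ = 18.77/hr (tandem ⇒ throughput preserved).
W₁ = 1/(μ₁−λ) = 1/(32.81−18.77) = 0.07123 hr
W₂ = 1/(μ₂−λ) = 1/(55.21−18.77) = 0.02744 hr
W_total = W₁ + W₂ = 0.07123 + 0.02744 = 0.09867 hr

Final: 0.09867 hr


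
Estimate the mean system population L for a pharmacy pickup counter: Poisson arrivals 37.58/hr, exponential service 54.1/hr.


ρ = λ/μ = 37.58/54.1 = 0.6946
L = ρ/(1−ρ) = 0.6946/(1 − 0.6946) = 0.6946/0.3054 = 2.2748

Final: 2.2748


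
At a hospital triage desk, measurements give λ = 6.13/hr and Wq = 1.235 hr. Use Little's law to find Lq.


Lq = λWq = 6.13·1.235 = 7.5706

Final: 7.5706


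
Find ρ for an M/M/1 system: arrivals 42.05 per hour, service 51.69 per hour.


ρ = λ/μ = 42.05/51.69 = 0.8135

Final: 0.8135


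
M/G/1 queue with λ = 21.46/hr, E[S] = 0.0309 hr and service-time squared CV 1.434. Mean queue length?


ρ = λ·E[S] = 21.46·0.0309 = 0.6631
Lq = ρ²(1+C_s²)/(2(1−ρ)) = 0.4397·(1+1.434)/(2·0.3369)
= 0.4397·2.4340/0.6738 = 1.58849

Final: 1.58849


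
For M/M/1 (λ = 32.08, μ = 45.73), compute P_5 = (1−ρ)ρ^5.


ρ = 32.08/45.73 = 0.7015
P_n = (1−ρ)·ρ^n = (1 − 0.7015)·0.7015^5 = 0.2985·0.169889 = 0.050710

Final: 0.050710


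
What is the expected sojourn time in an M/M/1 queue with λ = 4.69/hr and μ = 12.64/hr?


W = 1/(μ−λ) = 1/(12.64 − 4.69) = 1/7.95 = 0.1258 hr

Final: 0.1258 hr


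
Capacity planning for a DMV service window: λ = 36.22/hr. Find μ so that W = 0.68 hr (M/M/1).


W = 1/(μ−λ) ⇒ μ − λ = 1/W = 1/0.68 = 1.4706
μ = λ + 1/W = 36.22 + 1.4706 = 37.6906 per hr

Final: 37.6906 /hr


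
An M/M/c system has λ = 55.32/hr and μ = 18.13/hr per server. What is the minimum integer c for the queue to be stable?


Stability requires cμ > λ ⇔ c > λ/μ.
λ/μ = 55.32/18.13 = 3.0513
Minimum integer c = ⌊3.0513⌋ + 1 = 4
Check: 4·18.13 = 72.52 > 55.32, while 3·18.13 = 54.39 ≤ 55.32

Final: 4 servers


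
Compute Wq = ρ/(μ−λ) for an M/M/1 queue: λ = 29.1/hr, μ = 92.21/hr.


ρ = 29.1/92.21 = 0.3156
Wq = ρ/(μ−λ) = 0.3156/(92.21 − 29.1) = 0.3156/63.11 = 0.005001 hr

Final: 0.005001 hr


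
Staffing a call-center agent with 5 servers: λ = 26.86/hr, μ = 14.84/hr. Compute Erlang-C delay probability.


a = λ/μ = 1.8100; ρ = a/5 = 0.3620
P₀ = 0.162943 (from M/M/c formula)
C(c,a) = [a^c/(c!(1−ρ))]·P₀ = [19.42498/(120·0.6380)]·0.162943
= 0.25372·0.162943 = 0.041342

Final: 0.041342


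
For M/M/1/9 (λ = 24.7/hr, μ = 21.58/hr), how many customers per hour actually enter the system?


ρ = 1.1446; P_K = (1−ρ)ρ^9/(1−ρ^10) = 0.170500
λ_eff = λ(1 − P_K) = 24.7·(1 − 0.170500) = 24.7·0.829500 = 20.4886 /hr

Final: 20.4886 /hr


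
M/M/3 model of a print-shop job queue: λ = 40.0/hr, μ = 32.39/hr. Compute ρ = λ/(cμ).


ρ = λ/(cμ) = 40.0/(3·32.39) = 40.0/97.17 = 0.4116

Final: 0.4116


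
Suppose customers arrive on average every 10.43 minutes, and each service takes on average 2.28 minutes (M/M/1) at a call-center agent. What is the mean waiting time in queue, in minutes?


λ = 60/10.43 = 5.7526 /hr
μ = 60/2.28 = 26.3158 /hr
ρ = λ/μ = 5.7526/26.3158 = 0.2186
Wq = ρ/(μ−λ) = 0.2186/(26.3158−5.7526) = 0.01063 hr
In minutes: 0.01063·60 = 0.6378 min

Final: 0.6378 min


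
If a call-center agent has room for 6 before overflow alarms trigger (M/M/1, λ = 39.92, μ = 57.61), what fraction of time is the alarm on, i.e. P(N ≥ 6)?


ρ = 39.92/57.61 = 0.6929
P(N ≥ n) = ρ^n = 0.6929^6 = 0.110702

Final: 0.110702


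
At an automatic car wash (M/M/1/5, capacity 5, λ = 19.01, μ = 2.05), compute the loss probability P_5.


ρ = λ/μ = 19.01/2.05 = 9.2732
P_K = (1−ρ)ρ^K/(1−ρ^(K+1)) = (-8.2732·68571.125687)/(1 − 635871.755758)
= -567300.630071/-635870.755758 = 0.892163

Final: 0.892163


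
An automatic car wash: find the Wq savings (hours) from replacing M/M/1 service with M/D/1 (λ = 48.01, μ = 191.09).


ρ = 48.01/191.09 = 0.2512
Wq(M/M/1) = ρ/(μ−λ) = 0.2512/143.08 = 0.001756 hr
Wq(M/D/1) = ρ/(2(μ−λ)) = 0.0008780 hr
Savings = 0.001756 − 0.0008780 = 0.0008780 hr

Final: 0.0008780 hr


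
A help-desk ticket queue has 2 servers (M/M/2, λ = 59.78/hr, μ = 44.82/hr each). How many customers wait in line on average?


a = λ/μ = 1.3338; ρ = a/2 = 0.6669
P₀ = 0.199839
Lq = P₀·a^c·ρ / (c!·(1−ρ)²) = 0.199839·1.77897·0.6669/(2·0.11096)
= 1.06831

Final: 1.06831


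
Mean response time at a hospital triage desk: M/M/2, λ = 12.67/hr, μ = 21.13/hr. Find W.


a = 0.5996; ρ = 0.2998; P₀ = 0.538686
Lq = P₀·a^c·ρ/(c!(1−ρ)²) = 0.05922
Wq = Lq/λ = 0.05922/12.67 = 0.004674 hr
W = Wq + 1/μ = 0.004674 + 0.04733 = 0.05200 hr

Final: 0.05200 hr


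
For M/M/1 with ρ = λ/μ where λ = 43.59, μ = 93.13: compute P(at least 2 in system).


ρ = 43.59/93.13 = 0.4681
P(N ≥ n) = ρ^n = 0.4681^2 = 0.219076

Final: 0.219076


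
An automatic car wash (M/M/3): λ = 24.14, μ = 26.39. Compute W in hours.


a = 0.9147; ρ = 0.3049; P₀ = 0.397355
Lq = P₀·a^c·ρ/(c!(1−ρ)²) = 0.03199
Wq = Lq/λ = 0.03199/24.14 = 0.001325 hr
W = Wq + 1/μ = 0.001325 + 0.03789 = 0.03922 hr

Final: 0.03922 hr


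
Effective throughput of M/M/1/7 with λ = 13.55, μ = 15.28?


ρ = 0.8868; P_K = (1−ρ)ρ^7/(1−ρ^8) = 0.079056
λ_eff = λ(1 − P_K) = 13.55·(1 − 0.079056) = 13.55·0.920944 = 12.4788 /hr

Final: 12.4788 /hr


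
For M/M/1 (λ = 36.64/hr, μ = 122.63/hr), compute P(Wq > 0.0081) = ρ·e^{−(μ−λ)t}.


ρ = 36.64/122.63 = 0.2988
P(Wq > t) = ρ·e^{−(μ−λ)t} = 0.2988·e^{−0.6965}
= 0.2988·0.498317 = 0.148890

Final: 0.148890


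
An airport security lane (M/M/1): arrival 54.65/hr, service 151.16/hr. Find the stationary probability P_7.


ρ = 54.65/151.16 = 0.3615
P_n = (1−ρ)·ρ^n = (1 − 0.3615)·0.3615^7 = 0.6385·0.0008074 = 0.0005155

Final: 0.0005155


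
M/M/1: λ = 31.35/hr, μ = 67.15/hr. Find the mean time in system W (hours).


W = 1/(μ−λ) = 1/(67.15 − 31.35) = 1/35.80 = 0.02793 hr

Final: 0.02793 hr


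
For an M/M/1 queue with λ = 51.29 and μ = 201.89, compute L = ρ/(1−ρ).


ρ = λ/μ = 51.29/201.89 = 0.2540
L = ρ/(1−ρ) = 0.2540/(1 − 0.2540) = 0.2540/0.7460 = 0.3406

Final: 0.3406


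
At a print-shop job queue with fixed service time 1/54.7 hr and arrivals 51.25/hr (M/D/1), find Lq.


ρ = 51.25/54.7 = 0.9369
M/D/1: Lq = ρ²/(2(1−ρ)) = 0.8778/(2·0.06307) = 6.95907

Final: 6.95907


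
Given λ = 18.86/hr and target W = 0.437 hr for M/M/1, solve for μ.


W = 1/(μ−λ) ⇒ μ − λ = 1/W = 1/0.437 = 2.2883
μ = λ + 1/W = 18.86 + 2.2883 = 21.1483 per hr

Final: 21.1483 /hr


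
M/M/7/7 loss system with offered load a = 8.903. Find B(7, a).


B(c,a) = (a^c/c!) / Σ_{k=0}^{c} a^k/k!
a^7/7! = 879.678702
Σ terms (k=0..7): 1.00000 + 8.90300 + 39.63170 + 117.61369 + 261.77867 + 466.12309 + 691.64898 + 879.67870 = 2466.377841
B = 879.678702/2466.377841 = 0.356668

Final: 0.356668


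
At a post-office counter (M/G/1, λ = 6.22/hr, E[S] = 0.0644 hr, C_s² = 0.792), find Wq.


ρ = λ·E[S] = 6.22·0.0644 = 0.4006
E[S²] = E[S]²(1+C_s²) = 0.0644²·(1+0.792) = 0.007432
Wq = λ·E[S²]/(2(1−ρ)) = 6.22·0.007432/(2·0.5994) = 0.03856 hr

Final: 0.03856 hr


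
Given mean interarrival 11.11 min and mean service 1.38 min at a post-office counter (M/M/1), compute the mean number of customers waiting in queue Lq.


λ = 60/11.11 = 5.4005 /hr
μ = 60/1.38 = 43.4783 /hr
ρ = λ/μ = 5.4005/43.4783 = 0.1242
Lq = ρ²/(1−ρ) = 0.01543/0.8758 = 0.01762

Final: 0.01762


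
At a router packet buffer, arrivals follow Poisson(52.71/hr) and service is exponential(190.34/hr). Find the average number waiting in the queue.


ρ = 52.71/190.34 = 0.2769
Lq = ρ²/(1−ρ) = 0.07669/0.7231 = 0.1061

Final: 0.1061


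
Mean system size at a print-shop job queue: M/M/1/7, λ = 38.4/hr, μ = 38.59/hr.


ρ = 38.4/38.59 = 0.9951
L = ρ[1 − (K+1)ρ^K + Kρ^(K+1)] / [(1−ρ)(1−ρ^(K+1))]
Numerator: 0.9951·(1 − 8·0.966040 + 7·0.961284) = 0.0006622
Denominator: (0.004924)·(0.038716) = 0.0001906
L = 0.0006622/0.0001906 = 3.4741

Final: 3.4741


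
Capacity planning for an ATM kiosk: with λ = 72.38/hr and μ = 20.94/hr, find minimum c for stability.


Stability requires cμ > λ ⇔ c > λ/μ.
λ/μ = 72.38/20.94 = 3.4565
Minimum integer c = ⌊3.4565⌋ + 1 = 4
Check: 4·20.94 = 83.76 > 72.38, while 3·20.94 = 62.82 ≤ 72.38

Final: 4 servers


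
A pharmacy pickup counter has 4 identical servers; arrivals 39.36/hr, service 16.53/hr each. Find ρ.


ρ = λ/(cμ) = 39.36/(4·16.53) = 39.36/66.12 = 0.5953

Final: 0.5953


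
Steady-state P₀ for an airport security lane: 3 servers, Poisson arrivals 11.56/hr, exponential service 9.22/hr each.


a = λ/μ = 11.56/9.22 = 1.2538; ρ = a/c = 0.4179
Σ_{k=0}^{2} a^k/k! (terms k=0..2) = 1.00000 + 1.25380 + 0.78600 = 3.03980
Tail: a^3/(3!(1−ρ)) = 1.97097/(6·0.5821) = 0.56436
P₀ = 1/(3.03980 + 0.56436) = 1/3.60416 = 0.277457

Final: 0.277457


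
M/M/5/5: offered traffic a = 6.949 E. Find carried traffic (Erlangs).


B(5,6.949) = 0.421695 (Erlang-B)
Carried load = a(1 − B) = 6.949·(1 − 0.421695) = 6.949·0.578305 = 4.0186 E

Final: 4.0186 Erlangs


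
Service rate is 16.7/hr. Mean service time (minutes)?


Mean service time = 1/μ = 1/16.7 hour = 0.05988 hour
In minutes: 0.05988 × 60 = 3.5928 min

Final: 3.5928 min


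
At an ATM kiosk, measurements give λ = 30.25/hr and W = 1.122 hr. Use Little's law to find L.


L = λW = 30.25·1.122 = 33.9405

Final: 33.9405


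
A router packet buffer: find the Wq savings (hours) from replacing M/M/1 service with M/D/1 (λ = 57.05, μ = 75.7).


ρ = 57.05/75.7 = 0.7536
Wq(M/M/1) = ρ/(μ−λ) = 0.7536/18.65 = 0.04041 hr
Wq(M/D/1) = ρ/(2(μ−λ)) = 0.02020 hr
Savings = 0.04041 − 0.02020 = 0.02020 hr

Final: 0.02020 hr


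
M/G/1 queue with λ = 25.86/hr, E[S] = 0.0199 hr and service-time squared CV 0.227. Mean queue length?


ρ = λ·E[S] = 25.86·0.0199 = 0.5146
Lq = ρ²(1+C_s²)/(2(1−ρ)) = 0.2648·(1+0.227)/(2·0.4854)
= 0.2648·1.2270/0.9708 = 0.33473

Final: 0.33473


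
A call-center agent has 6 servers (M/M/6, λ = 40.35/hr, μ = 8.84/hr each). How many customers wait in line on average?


a = λ/μ = 4.5645; ρ = a/6 = 0.7607
P₀ = 0.008408
Lq = P₀·a^c·ρ / (c!·(1−ρ)²) = 0.008408·9043.73117·0.7607/(720·0.05724)
= 1.40363

Final: 1.40363


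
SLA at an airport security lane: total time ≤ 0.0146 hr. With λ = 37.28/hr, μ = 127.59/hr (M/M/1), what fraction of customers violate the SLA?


W ~ Exponential(μ−λ) for M/M/1.
μ − λ = 127.59 − 37.28 = 90.3100
P(W > t) = e^{−(μ−λ)t} = e^{−1.3185} = 0.267529

Final: 0.267529


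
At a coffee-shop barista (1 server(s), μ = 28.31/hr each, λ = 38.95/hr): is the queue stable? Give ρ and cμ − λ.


Total capacity cμ = 1·28.31 = 28.31/hr
ρ = λ/(cμ) = 38.95/28.31 = 1.3758
Stable ⇔ ρ < 1: NO
Spare capacity = cμ − λ = 28.31 − 38.95 = -10.64/hr

Final: ρ = 1.3758; unstable; margin = -10.64/hr


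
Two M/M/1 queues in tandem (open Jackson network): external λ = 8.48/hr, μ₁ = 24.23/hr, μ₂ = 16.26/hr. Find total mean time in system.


Each node sees arrival rate λ = 8.48/hr (tandem ⇒ throughput preserved).
W₁ = 1/(μ₁−λ) = 1/(24.23−8.48) = 0.06349 hr
W₂ = 1/(μ₂−λ) = 1/(16.26−8.48) = 0.12853 hr
W_total = W₁ + W₂ = 0.06349 + 0.12853 = 0.19203 hr

Final: 0.19203 hr


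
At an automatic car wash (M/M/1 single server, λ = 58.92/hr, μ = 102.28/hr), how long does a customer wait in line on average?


ρ = 58.92/102.28 = 0.5761
Wq = ρ/(μ−λ) = 0.5761/(102.28 − 58.92) = 0.5761/43.36 = 0.01329 hr

Final: 0.01329 hr


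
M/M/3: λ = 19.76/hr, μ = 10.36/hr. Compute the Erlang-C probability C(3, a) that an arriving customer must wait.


a = λ/μ = 1.9073; ρ = a/3 = 0.6358
P₀ = 0.126559 (from M/M/c formula)
C(c,a) = [a^c/(c!(1−ρ))]·P₀ = [6.93876/(6·0.3642)]·0.126559
= 3.17515·0.126559 = 0.401844

Final: 0.401844


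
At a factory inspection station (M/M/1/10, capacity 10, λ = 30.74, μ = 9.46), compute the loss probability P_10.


ρ = λ/μ = 30.74/9.46 = 3.2495
P_K = (1−ρ)ρ^K/(1−ρ^(K+1)) = (-2.2495·131258.448836)/(1 − 426520.583216)
= -295262.134380/-426519.583216 = 0.692259

Final: 0.692259


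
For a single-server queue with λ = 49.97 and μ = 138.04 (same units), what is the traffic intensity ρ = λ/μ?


ρ = λ/μ = 49.97/138.04 = 0.3620

Final: 0.3620


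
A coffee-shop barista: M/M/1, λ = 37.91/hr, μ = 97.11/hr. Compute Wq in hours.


ρ = 37.91/97.11 = 0.3904
Wq = ρ/(μ−λ) = 0.3904/(97.11 − 37.91) = 0.3904/59.20 = 0.006594 hr

Final: 0.006594 hr


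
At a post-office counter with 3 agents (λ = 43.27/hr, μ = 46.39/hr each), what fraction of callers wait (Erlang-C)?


a = λ/μ = 0.9327; ρ = a/3 = 0.3109
P₀ = 0.390012 (from M/M/c formula)
C(c,a) = [a^c/(c!(1−ρ))]·P₀ = [0.81150/(6·0.6891)]·0.390012
= 0.19627·0.390012 = 0.076549

Final: 0.076549


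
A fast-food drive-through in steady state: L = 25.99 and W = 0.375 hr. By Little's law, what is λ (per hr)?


λ = L/W = 25.99/0.375 = 69.3067 /hr

Final: 69.3067 /hr


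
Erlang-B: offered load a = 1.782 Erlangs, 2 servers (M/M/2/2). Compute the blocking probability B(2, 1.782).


B(c,a) = (a^c/c!) / Σ_{k=0}^{c} a^k/k!
a^2/2! = 1.587762
Σ terms (k=0..2): 1.00000 + 1.78200 + 1.58776 = 4.369762
B = 1.587762/4.369762 = 0.363352

Final: 0.363352


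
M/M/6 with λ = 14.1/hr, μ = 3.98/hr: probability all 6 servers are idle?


a = λ/μ = 14.1/3.98 = 3.5427; ρ = a/c = 0.5905
Σ_{k=0}^{5} a^k/k! (terms k=0..5) = 1.00000 + 3.54271 + 6.27541 + 7.41066 + 6.56346 + 4.65049 = 29.44274
Tail: a^6/(6!(1−ρ)) = 1977.04358/(720·0.4095) = 6.70470
P₀ = 1/(29.44274 + 6.70470) = 1/36.14743 = 0.027664

Final: 0.027664


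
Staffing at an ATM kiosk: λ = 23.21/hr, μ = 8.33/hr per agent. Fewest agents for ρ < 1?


Stability requires cμ > λ ⇔ c > λ/μ.
λ/μ = 23.21/8.33 = 2.7863
Minimum integer c = ⌊2.7863⌋ + 1 = 3
Check: 3·8.33 = 24.99 > 23.21, while 2·8.33 = 16.66 ≤ 23.21

Final: 3 servers


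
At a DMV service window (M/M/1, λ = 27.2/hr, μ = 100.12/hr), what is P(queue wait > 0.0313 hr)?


ρ = 27.2/100.12 = 0.2717
P(Wq > t) = ρ·e^{−(μ−λ)t} = 0.2717·e^{−2.2824}
= 0.2717·0.102039 = 0.027721

Final: 0.027721


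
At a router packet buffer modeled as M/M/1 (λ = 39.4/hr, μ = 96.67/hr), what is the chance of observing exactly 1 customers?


ρ = 39.4/96.67 = 0.4076
P_n = (1−ρ)·ρ^n = (1 − 0.4076)·0.4076^1 = 0.5924·0.407572 = 0.241457

Final: 0.241457


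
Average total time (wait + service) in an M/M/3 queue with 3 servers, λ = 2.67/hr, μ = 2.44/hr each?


a = 1.0943; ρ = 0.3648; P₀ = 0.329301
Lq = P₀·a^c·ρ/(c!(1−ρ)²) = 0.06500
Wq = Lq/λ = 0.06500/2.67 = 0.02435 hr
W = Wq + 1/μ = 0.02435 + 0.40984 = 0.43418 hr

Final: 0.43418 hr


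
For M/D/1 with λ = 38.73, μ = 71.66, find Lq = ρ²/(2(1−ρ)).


ρ = 38.73/71.66 = 0.5405
M/D/1: Lq = ρ²/(2(1−ρ)) = 0.2921/(2·0.4595) = 0.31783

Final: 0.31783


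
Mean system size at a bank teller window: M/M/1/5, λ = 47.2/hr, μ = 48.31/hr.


ρ = 47.2/48.31 = 0.9770
L = ρ[1 − (K+1)ρ^K + Kρ^(K+1)] / [(1−ρ)(1−ρ^(K+1))]
Numerator: 0.9770·(1 − 6·0.890276 + 5·0.869821) = 0.007275
Denominator: (0.02298)·(0.130179) = 0.002991
L = 0.007275/0.002991 = 2.4322

Final: 2.4322


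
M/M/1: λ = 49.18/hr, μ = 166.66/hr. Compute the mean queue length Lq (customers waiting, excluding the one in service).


ρ = 49.18/166.66 = 0.2951
Lq = ρ²/(1−ρ) = 0.08708/0.7049 = 0.1235

Final: 0.1235


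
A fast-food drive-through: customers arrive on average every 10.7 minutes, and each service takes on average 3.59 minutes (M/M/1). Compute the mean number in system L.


λ = 60/10.7 = 5.6075 /hr
μ = 60/3.59 = 16.7131 /hr
ρ = λ/μ = 5.6075/16.7131 = 0.3355
L = ρ/(1−ρ) = 0.3355/0.6645 = 0.5049

Final: 0.5049


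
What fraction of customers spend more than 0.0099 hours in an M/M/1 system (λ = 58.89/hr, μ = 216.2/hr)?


W ~ Exponential(μ−λ) for M/M/1.
μ − λ = 216.2 − 58.89 = 157.3100
P(W > t) = e^{−(μ−λ)t} = e^{−1.5574} = 0.210690

Final: 0.210690


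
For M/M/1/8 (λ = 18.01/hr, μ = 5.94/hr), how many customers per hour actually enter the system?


ρ = 3.0320; P_K = (1−ρ)ρ^8/(1−ρ^9) = 0.670214
λ_eff = λ(1 − P_K) = 18.01·(1 − 0.670214) = 18.01·0.329786 = 5.9394 /hr

Final: 5.9394 /hr


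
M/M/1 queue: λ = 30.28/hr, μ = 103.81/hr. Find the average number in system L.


ρ = λ/μ = 30.28/103.81 = 0.2917
L = ρ/(1−ρ) = 0.2917/(1 − 0.2917) = 0.2917/0.7083 = 0.4118

Final: 0.4118


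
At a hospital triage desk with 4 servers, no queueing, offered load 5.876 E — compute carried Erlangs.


B(4,5.876) = 0.461529 (Erlang-B)
Carried load = a(1 − B) = 5.876·(1 − 0.461529) = 5.876·0.538471 = 3.1641 E

Final: 3.1641 Erlangs


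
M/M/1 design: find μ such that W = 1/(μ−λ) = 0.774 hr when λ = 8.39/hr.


W = 1/(μ−λ) ⇒ μ − λ = 1/W = 1/0.774 = 1.2920
μ = λ + 1/W = 8.39 + 1.2920 = 9.6820 per hr

Final: 9.6820 /hr


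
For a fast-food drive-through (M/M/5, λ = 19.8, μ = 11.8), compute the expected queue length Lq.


a = λ/μ = 1.6780; ρ = a/5 = 0.3356
P₀ = 0.186209
Lq = P₀·a^c·ρ / (c!·(1−ρ)²) = 0.186209·13.30197·0.3356/(120·0.44144)
= 0.01569

Final: 0.01569


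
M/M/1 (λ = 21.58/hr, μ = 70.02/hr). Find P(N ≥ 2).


ρ = 21.58/70.02 = 0.3082
P(N ≥ n) = ρ^n = 0.3082^2 = 0.094986

Final: 0.094986


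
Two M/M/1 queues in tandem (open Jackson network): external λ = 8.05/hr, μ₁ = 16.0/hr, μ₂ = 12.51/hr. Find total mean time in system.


Each node sees arrival rate λ = 8.05/hr (tandem ⇒ throughput preserved).
W₁ = 1/(μ₁−λ) = 1/(16.0−8.05) = 0.12579 hr
W₂ = 1/(μ₂−λ) = 1/(12.51−8.05) = 0.22422 hr
W_total = W₁ + W₂ = 0.12579 + 0.22422 = 0.35000 hr

Final: 0.35000 hr


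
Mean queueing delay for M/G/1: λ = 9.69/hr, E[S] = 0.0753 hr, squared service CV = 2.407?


ρ = λ·E[S] = 9.69·0.0753 = 0.7297
E[S²] = E[S]²(1+C_s²) = 0.0753²·(1+2.407) = 0.019318
Wq = λ·E[S²]/(2(1−ρ)) = 9.69·0.019318/(2·0.2703) = 0.34621 hr

Final: 0.34621 hr


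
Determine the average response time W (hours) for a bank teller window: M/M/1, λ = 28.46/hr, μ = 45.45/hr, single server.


W = 1/(μ−λ) = 1/(45.45 − 28.46) = 1/16.99 = 0.05886 hr

Final: 0.05886 hr


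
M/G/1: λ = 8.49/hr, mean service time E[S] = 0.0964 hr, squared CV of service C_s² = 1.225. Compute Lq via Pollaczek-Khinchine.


ρ = λ·E[S] = 8.49·0.0964 = 0.8184
Lq = ρ²(1+C_s²)/(2(1−ρ)) = 0.6698·(1+1.225)/(2·0.1816)
= 0.6698·2.2250/0.3631 = 4.10431

Final: 4.10431


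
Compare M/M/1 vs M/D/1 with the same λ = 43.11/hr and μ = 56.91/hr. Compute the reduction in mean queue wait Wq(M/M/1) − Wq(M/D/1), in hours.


ρ = 43.11/56.91 = 0.7575
Wq(M/M/1) = ρ/(μ−λ) = 0.7575/13.80 = 0.05489 hr
Wq(M/D/1) = ρ/(2(μ−λ)) = 0.02745 hr
Savings = 0.05489 − 0.02745 = 0.02745 hr

Final: 0.02745 hr


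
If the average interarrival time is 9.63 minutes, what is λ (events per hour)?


λ = 1/(interarrival time) in consistent units.
1 hour = 60 min, so λ = 60/9.63 = 6.2305 per hour

Final: 6.2305 /hr


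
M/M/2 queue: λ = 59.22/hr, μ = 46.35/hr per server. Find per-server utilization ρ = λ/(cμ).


ρ = λ/(cμ) = 59.22/(2·46.35) = 59.22/92.70 = 0.6388

Final: 0.6388


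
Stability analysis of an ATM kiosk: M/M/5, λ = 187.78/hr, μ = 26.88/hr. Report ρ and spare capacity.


Total capacity cμ = 5·26.88 = 134.40/hr
ρ = λ/(cμ) = 187.78/134.40 = 1.3972
Stable ⇔ ρ < 1: NO
Spare capacity = cμ − λ = 134.40 − 187.78 = -53.38/hr

Final: ρ = 1.3972; unstable; margin = -53.38/hr


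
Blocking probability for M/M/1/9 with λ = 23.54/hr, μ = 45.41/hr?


ρ = λ/μ = 23.54/45.41 = 0.5184
P_K = (1−ρ)ρ^K/(1−ρ^(K+1)) = (0.4816·0.002703)/(1 − 0.001401)
= 0.001302/0.998599 = 0.001304

Final: 0.001304


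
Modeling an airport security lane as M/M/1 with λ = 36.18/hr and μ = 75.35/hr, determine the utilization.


ρ = λ/μ = 36.18/75.35 = 0.4802

Final: 0.4802


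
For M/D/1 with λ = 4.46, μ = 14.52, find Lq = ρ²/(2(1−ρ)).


ρ = 4.46/14.52 = 0.3072
M/D/1: Lq = ρ²/(2(1−ρ)) = 0.09435/(2·0.6928) = 0.06809

Final: 0.06809


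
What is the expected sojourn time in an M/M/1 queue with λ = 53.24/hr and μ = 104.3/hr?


W = 1/(μ−λ) = 1/(104.3 − 53.24) = 1/51.06 = 0.01958 hr

Final: 0.01958 hr


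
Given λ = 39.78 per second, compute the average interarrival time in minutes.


Mean interarrival time = 1/λ = 1/39.78 second = 0.02514 second
In minutes: 0.02514 × 0.0166667 = 0.0004190 min

Final: 0.0004190 min


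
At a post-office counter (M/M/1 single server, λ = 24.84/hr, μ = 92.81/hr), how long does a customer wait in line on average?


ρ = 24.84/92.81 = 0.2676
Wq = ρ/(μ−λ) = 0.2676/(92.81 − 24.84) = 0.2676/67.97 = 0.003938 hr

Final: 0.003938 hr


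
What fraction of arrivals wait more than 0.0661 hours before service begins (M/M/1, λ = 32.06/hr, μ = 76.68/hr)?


ρ = 32.06/76.68 = 0.4181
P(Wq > t) = ρ·e^{−(μ−λ)t} = 0.4181·e^{−2.9494}
= 0.4181·0.052372 = 0.021897

Final: 0.021897


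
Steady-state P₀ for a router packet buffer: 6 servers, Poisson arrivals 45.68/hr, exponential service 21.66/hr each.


a = λ/μ = 45.68/21.66 = 2.1090; ρ = a/c = 0.3515
Σ_{k=0}^{5} a^k/k! (terms k=0..5) = 1.00000 + 2.10896 + 2.22385 + 1.56333 + 0.82425 + 0.34766 = 8.06805
Tail: a^6/(6!(1−ρ)) = 87.98444/(720·0.6485) = 0.18843
P₀ = 1/(8.06805 + 0.18843) = 1/8.25649 = 0.121117

Final: 0.121117


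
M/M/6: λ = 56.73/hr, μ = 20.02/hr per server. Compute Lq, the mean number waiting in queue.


a = λ/μ = 2.8337; ρ = a/6 = 0.4723
P₀ = 0.058098
Lq = P₀·a^c·ρ / (c!·(1−ρ)²) = 0.058098·517.71681·0.4723/(720·0.27849)
= 0.07084

Final: 0.07084


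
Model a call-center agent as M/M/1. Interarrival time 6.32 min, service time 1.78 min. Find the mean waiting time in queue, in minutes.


λ = 60/6.32 = 9.4937 /hr
μ = 60/1.78 = 33.7079 /hr
ρ = λ/μ = 9.4937/33.7079 = 0.2816
Wq = ρ/(μ−λ) = 0.2816/(33.7079−9.4937) = 0.01163 hr
In minutes: 0.01163·60 = 0.6979 min

Final: 0.6979 min


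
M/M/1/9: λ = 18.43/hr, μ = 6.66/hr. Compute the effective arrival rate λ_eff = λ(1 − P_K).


ρ = 2.7673; P_K = (1−ρ)ρ^9/(1−ρ^10) = 0.638657
λ_eff = λ(1 − P_K) = 18.43·(1 − 0.638657) = 18.43·0.361343 = 6.6596 /hr

Final: 6.6596 /hr


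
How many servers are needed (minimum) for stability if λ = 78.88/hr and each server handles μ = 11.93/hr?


Stability requires cμ > λ ⇔ c > λ/μ.
λ/μ = 78.88/11.93 = 6.6119
Minimum integer c = ⌊6.6119⌋ + 1 = 7
Check: 7·11.93 = 83.51 > 78.88, while 6·11.93 = 71.58 ≤ 78.88

Final: 7 servers


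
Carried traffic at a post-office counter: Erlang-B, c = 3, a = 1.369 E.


B(3,1.369) = 0.114530 (Erlang-B)
Carried load = a(1 − B) = 1.369·(1 − 0.114530) = 1.369·0.885470 = 1.2122 E

Final: 1.2122 Erlangs


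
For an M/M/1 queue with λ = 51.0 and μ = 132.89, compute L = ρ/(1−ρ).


ρ = λ/μ = 51.0/132.89 = 0.3838
L = ρ/(1−ρ) = 0.3838/(1 − 0.3838) = 0.3838/0.6162 = 0.6228

Final: 0.6228


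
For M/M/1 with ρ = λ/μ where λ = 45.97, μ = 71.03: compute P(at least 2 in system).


ρ = 45.97/71.03 = 0.6472
P(N ≥ n) = ρ^n = 0.6472^2 = 0.418857

Final: 0.418857


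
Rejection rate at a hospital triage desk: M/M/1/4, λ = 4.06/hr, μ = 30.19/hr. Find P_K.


ρ = λ/μ = 4.06/30.19 = 0.1345
P_K = (1−ρ)ρ^K/(1−ρ^(K+1)) = (0.8655·0.0003271)/(1 − 0.00004399)
= 0.0002831/0.999956 = 0.0002831

Final: 0.0002831


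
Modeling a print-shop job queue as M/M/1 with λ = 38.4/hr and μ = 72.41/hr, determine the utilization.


ρ = λ/μ = 38.4/72.41 = 0.5303

Final: 0.5303


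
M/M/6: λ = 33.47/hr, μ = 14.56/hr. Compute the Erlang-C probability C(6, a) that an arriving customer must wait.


a = λ/μ = 2.2988; ρ = a/6 = 0.3831
P₀ = 0.100039 (from M/M/c formula)
C(c,a) = [a^c/(c!(1−ρ))]·P₀ = [147.55911/(720·0.6169)]·0.100039
= 0.33223·0.100039 = 0.033236

Final: 0.033236


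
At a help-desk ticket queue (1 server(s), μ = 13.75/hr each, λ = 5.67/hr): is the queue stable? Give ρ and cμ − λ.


Total capacity cμ = 1·13.75 = 13.75/hr
ρ = λ/(cμ) = 5.67/13.75 = 0.4124
Stable ⇔ ρ < 1: YES
Spare capacity = cμ − λ = 13.75 − 5.67 = 8.08/hr

Final: ρ = 0.4124; stable; margin = 8.08/hr


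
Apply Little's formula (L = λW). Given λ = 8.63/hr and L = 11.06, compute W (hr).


W = L/λ = 11.06/8.63 = 1.2816 hr

Final: 1.2816 hr


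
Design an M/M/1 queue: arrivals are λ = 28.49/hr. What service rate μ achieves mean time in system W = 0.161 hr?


W = 1/(μ−λ) ⇒ μ − λ = 1/W = 1/0.161 = 6.2112
μ = λ + 1/W = 28.49 + 6.2112 = 34.7012 per hr

Final: 34.7012 /hr


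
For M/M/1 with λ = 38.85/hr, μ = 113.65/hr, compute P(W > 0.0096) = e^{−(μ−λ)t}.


W ~ Exponential(μ−λ) for M/M/1.
μ − λ = 113.65 − 38.85 = 74.8000
P(W > t) = e^{−(μ−λ)t} = e^{−0.7181} = 0.487688

Final: 0.487688


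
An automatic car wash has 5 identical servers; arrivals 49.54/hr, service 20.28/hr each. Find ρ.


ρ = λ/(cμ) = 49.54/(5·20.28) = 49.54/101.40 = 0.4886

Final: 0.4886


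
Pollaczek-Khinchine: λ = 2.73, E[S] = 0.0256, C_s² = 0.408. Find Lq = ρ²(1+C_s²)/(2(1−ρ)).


ρ = λ·E[S] = 2.73·0.0256 = 0.06989
Lq = ρ²(1+C_s²)/(2(1−ρ)) = 0.004884·(1+0.408)/(2·0.9301)
= 0.004884·1.4080/1.8602 = 0.003697

Final: 0.003697


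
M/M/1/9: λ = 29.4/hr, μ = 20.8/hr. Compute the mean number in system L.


ρ = 29.4/20.8 = 1.4135
L = ρ[1 − (K+1)ρ^K + Kρ^(K+1)] / [(1−ρ)(1−ρ^(K+1))]
Numerator: 1.4135·(1 − 10·22.519356 + 9·31.830243) = 88.028450
Denominator: (-0.4135)·(-30.830243) = 12.747120
L = 88.028450/12.747120 = 6.9058

Final: 6.9058


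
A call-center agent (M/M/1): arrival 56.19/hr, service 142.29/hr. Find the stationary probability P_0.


ρ = 56.19/142.29 = 0.3949
P_n = (1−ρ)·ρ^n = (1 − 0.3949)·0.3949^0 = 0.6051·1.000000 = 0.605102

Final: 0.605102


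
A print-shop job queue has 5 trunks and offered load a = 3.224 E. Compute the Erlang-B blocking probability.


B(c,a) = (a^c/c!) / Σ_{k=0}^{c} a^k/k!
a^5/5! = 2.902645
Σ terms (k=0..5): 1.00000 + 3.22400 + 5.19709 + 5.58514 + 4.50162 + 2.90264 = 22.410491
B = 2.902645/22.410491 = 0.129522

Final: 0.129522


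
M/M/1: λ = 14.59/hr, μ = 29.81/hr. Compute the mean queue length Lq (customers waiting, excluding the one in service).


ρ = 14.59/29.81 = 0.4894
Lq = ρ²/(1−ρ) = 0.2395/0.5106 = 0.4692

Final: 0.4692


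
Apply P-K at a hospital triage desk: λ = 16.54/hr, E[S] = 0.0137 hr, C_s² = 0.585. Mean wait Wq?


ρ = λ·E[S] = 16.54·0.0137 = 0.2266
E[S²] = E[S]²(1+C_s²) = 0.0137²·(1+0.585) = 0.0002975
Wq = λ·E[S²]/(2(1−ρ)) = 16.54·0.0002975/(2·0.7734) = 0.003181 hr

Final: 0.003181 hr


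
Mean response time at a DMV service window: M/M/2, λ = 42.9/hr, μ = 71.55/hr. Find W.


a = 0.5996; ρ = 0.2998; P₀ = 0.538710
Lq = P₀·a^c·ρ/(c!(1−ρ)²) = 0.05921
Wq = Lq/λ = 0.05921/42.9 = 0.001380 hr
W = Wq + 1/μ = 0.001380 + 0.01398 = 0.01536 hr

Final: 0.01536 hr


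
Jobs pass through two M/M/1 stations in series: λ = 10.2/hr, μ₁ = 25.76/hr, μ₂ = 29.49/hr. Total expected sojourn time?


Each node sees arrival rate λ = 10.2/hr (tandem ⇒ throughput preserved).
W₁ = 1/(μ₁−λ) = 1/(25.76−10.2) = 0.06427 hr
W₂ = 1/(μ₂−λ) = 1/(29.49−10.2) = 0.05184 hr
W_total = W₁ + W₂ = 0.06427 + 0.05184 = 0.11611 hr

Final: 0.11611 hr


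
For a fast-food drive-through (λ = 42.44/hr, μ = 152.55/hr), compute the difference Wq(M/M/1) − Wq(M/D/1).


ρ = 42.44/152.55 = 0.2782
Wq(M/M/1) = ρ/(μ−λ) = 0.2782/110.11 = 0.002527 hr
Wq(M/D/1) = ρ/(2(μ−λ)) = 0.001263 hr
Savings = 0.002527 − 0.001263 = 0.001263 hr

Final: 0.001263 hr


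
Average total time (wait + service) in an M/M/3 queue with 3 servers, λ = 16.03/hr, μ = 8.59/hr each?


a = 1.8661; ρ = 0.6220; P₀ = 0.133815
Lq = P₀·a^c·ρ/(c!(1−ρ)²) = 0.63111
Wq = Lq/λ = 0.63111/16.03 = 0.03937 hr
W = Wq + 1/μ = 0.03937 + 0.11641 = 0.15578 hr

Final: 0.15578 hr
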